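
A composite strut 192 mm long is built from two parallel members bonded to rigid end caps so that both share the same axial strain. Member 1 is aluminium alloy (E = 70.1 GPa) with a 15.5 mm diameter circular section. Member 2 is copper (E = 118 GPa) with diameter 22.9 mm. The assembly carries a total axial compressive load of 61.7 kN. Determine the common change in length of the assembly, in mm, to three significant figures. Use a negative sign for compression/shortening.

A_1 = 188.7 mm².
A_2 = 411.9 mm².
Equal strain + equilibrium ⇒ each member carries load in proportion to AE: A₁E₁ = 13230000 N, A₂E₂ = 48600000 N, ΣAE = 61830000 N.
δ = PL/ΣAE = -61700·192/61830000 = -0.1916 mm.

-0.192 mm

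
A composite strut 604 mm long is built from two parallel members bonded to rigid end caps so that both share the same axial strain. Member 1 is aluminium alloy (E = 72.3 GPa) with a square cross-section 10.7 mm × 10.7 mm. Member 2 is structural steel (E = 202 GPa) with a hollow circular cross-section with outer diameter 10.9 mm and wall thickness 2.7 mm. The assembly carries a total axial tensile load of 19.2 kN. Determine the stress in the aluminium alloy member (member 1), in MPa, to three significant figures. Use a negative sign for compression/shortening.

62.2 MPa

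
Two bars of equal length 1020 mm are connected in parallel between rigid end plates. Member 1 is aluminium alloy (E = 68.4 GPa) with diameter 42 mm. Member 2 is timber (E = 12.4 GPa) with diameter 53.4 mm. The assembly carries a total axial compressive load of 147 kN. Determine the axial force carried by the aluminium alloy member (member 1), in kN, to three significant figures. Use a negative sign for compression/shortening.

A_1 = 1385 mm².
A_2 = 2240 mm².
Equal strain + equilibrium ⇒ each member carries load in proportion to AE: A₁E₁ = 94760000 N, A₂E₂ = 27770000 N, ΣAE = 122500000 N.
F₁ = P·A₁E₁/ΣAE = -147000·94760000/122500000 = -113700 N.

-114 kN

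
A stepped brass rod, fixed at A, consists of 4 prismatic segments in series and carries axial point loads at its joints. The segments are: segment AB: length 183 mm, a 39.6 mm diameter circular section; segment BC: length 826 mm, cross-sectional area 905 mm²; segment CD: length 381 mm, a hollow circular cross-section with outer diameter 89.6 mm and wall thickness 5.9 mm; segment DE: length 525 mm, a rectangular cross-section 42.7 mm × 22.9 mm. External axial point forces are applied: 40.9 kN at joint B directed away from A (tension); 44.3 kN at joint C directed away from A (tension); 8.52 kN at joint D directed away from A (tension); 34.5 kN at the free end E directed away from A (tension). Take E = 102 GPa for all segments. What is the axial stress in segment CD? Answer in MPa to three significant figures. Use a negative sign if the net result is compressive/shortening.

27.7 MPa

Internal axial forces (sectioning from the free end, tension +): N_DE = 34.5 kN, N_CD = 43.02 kN, N_BC = 87.32 kN, N_AB = 128.2 kN.
A_CD = 1551 mm².
σ_CD = N_CD/A_CD = 43020/1551 = 27.73 MPa.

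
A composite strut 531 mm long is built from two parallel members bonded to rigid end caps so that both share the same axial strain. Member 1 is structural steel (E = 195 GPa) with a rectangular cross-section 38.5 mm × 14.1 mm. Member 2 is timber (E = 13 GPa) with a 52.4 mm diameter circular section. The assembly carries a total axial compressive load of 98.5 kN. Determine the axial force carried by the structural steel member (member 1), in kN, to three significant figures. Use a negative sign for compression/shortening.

-77.9 kN

A_1 = 542.9 mm².
A_2 = 2157 mm².
Equal strain + equilibrium ⇒ each member carries load in proportion to AE: A₁E₁ = 105900000 N, A₂E₂ = 28030000 N, ΣAE = 133900000 N.
F₁ = P·A₁E₁/ΣAE = -98500·105900000/133900000 = -77880 N.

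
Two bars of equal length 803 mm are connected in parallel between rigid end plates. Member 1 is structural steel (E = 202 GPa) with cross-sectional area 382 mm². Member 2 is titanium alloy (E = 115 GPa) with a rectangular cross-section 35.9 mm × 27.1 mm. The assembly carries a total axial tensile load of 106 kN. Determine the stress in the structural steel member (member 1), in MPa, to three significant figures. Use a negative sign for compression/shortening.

113 MPa

A_2 = 972.9 mm².
Equal strain + equilibrium ⇒ each member carries load in proportion to AE: A₁E₁ = 77160000 N, A₂E₂ = 111900000 N, ΣAE = 189000000 N.
σ₁ = P·E₁/ΣAE = 106000·202000/189000000 = 113.3 MPa.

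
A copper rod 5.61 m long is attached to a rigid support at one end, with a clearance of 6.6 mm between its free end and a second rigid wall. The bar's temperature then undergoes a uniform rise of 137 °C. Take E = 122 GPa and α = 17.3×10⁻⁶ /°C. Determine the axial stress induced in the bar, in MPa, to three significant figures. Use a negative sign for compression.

Free thermal expansion αLΔT = 17.3e-6 · 5610 · 137 = 13.3 mm.
The walls engage after the gap closes; constrained expansion = 13.3 − 6.6 = 6.696 mm.
The walls impose strain ε = −(6.696)/5610 = -1.1936e-03; σ = Eε = 122000 · -1.1936e-03 = -145.6 MPa.

-146 MPa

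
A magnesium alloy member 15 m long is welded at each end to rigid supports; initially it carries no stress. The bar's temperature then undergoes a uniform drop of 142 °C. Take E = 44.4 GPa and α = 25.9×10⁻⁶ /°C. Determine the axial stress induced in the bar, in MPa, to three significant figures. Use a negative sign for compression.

Free thermal expansion αLΔT = 25.9e-6 · 15000 · -142 = -55.17 mm.
The walls impose strain ε = −(-55.17)/15000 = 3.6778e-03; σ = Eε = 44400 · 3.6778e-03 = 163.3 MPa.

163 MPa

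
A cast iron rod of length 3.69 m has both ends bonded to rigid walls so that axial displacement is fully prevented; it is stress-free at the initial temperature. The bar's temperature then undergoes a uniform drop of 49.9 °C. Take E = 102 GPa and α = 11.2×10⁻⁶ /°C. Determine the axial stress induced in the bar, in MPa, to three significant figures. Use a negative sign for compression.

57.0 MPa

Free thermal expansion αLΔT = 11.2e-6 · 3690 · -49.9 = -2.062 mm.
The walls impose strain ε = −(-2.062)/3690 = 5.5888e-04; σ = Eε = 102000 · 5.5888e-04 = 57.01 MPa.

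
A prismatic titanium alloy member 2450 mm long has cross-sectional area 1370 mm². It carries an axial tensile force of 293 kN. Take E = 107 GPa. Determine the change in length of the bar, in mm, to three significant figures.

δ_mech = NL/(AE) = 293000·2450/(1370·107000) = 4.897 mm.

4.90 mm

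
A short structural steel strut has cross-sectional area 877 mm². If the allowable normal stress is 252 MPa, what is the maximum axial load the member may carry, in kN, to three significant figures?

221 kN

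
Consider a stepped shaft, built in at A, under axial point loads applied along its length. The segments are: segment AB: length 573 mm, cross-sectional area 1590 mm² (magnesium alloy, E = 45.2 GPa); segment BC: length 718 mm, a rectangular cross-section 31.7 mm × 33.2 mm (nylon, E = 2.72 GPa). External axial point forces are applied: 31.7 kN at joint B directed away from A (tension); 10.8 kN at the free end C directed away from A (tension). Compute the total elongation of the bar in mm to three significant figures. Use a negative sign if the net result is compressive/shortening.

3.05 mm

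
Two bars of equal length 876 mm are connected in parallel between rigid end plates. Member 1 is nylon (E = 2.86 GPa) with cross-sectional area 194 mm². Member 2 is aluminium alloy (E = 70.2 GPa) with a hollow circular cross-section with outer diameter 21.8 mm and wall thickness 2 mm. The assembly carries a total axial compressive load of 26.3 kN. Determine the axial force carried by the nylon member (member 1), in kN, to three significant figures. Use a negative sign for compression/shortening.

-1.57 kN

A_2 = 124.4 mm².
Equal strain + equilibrium ⇒ each member carries load in proportion to AE: A₁E₁ = 554800 N, A₂E₂ = 8733000 N, ΣAE = 9288000 N.
F₁ = P·A₁E₁/ΣAE = -26300·554800/9288000 = -1571 N.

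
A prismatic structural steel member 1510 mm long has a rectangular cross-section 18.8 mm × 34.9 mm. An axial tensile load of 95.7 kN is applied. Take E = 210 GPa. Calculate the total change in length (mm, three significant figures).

A = 656.1 mm².
δ_mech = NL/(AE) = 95700·1510/(656.1·210000) = 1.049 mm.

1.05 mm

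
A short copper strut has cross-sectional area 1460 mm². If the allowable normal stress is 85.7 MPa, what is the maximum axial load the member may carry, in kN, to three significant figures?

125 kN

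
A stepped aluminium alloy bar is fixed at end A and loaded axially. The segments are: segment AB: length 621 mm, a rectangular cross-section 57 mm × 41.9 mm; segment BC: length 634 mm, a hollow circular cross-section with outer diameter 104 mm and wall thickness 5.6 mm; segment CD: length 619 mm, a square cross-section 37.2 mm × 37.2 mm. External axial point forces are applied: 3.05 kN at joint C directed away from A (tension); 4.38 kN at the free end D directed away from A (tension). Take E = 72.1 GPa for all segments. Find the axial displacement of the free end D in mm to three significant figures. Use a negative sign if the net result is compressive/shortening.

Internal axial forces (sectioning from the free end, tension +): N_CD = 4.38 kN, N_BC = 7.43 kN, N_AB = 7.43 kN.
A_AB = 2388 mm².
A_BC = 1731 mm².
A_CD = 1384 mm².
δ_AB = 7430·621/(2388·72100) = 0.0268 mm
δ_BC = 7430·634/(1731·72100) = 0.03774 mm
δ_CD = 4380·619/(1384·72100) = 0.02717 mm
δ = Σδ_i = 0.09171 mm.

0.0917 mm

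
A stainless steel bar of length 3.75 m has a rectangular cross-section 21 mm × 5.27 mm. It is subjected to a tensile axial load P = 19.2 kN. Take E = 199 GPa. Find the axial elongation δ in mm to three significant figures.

3.27 mm

A = 110.7 mm².
δ_mech = NL/(AE) = 19200·3750/(110.7·199000) = 3.269 mm.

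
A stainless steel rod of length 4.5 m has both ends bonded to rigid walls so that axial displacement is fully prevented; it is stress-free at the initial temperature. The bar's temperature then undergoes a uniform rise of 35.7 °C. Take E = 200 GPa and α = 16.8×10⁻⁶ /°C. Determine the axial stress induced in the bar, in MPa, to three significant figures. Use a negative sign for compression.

Free thermal expansion αLΔT = 16.8e-6 · 4500 · 35.7 = 2.699 mm.
The walls impose strain ε = −(2.699)/4500 = -5.9976e-04; σ = Eε = 200000 · -5.9976e-04 = -120 MPa.

-120 MPa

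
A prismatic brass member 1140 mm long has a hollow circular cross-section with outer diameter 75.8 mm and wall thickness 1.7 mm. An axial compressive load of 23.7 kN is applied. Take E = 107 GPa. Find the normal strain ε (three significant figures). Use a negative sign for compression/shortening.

-5.60e-04

A = 395.7 mm².
σ = N/A = -59.89 MPa; ε = σ/E = -59.89/107000 = -5.597e-04.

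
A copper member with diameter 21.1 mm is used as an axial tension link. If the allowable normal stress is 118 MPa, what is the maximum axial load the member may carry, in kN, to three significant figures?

A = 349.7 mm².
P_max = σ_allow · A = 118 · 349.7 = 41260 N = 41.26 kN.

41.3 kN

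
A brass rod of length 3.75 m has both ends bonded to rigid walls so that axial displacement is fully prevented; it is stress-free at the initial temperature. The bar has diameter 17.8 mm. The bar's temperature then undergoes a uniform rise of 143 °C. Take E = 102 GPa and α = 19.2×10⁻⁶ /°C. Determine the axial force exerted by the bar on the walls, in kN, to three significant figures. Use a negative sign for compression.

Free thermal expansion αLΔT = 19.2e-6 · 3750 · 143 = 10.3 mm.
The walls impose strain ε = −(10.3)/3750 = -2.7456e-03; σ = Eε = 102000 · -2.7456e-03 = -280.1 MPa.
Wall reaction R = σ·A = -280.1·248.8 = -69690 N = -69.69 kN.

-69.7 kN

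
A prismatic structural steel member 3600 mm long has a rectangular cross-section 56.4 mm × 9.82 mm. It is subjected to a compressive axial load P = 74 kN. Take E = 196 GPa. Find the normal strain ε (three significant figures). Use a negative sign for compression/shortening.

A = 553.8 mm².
σ = N/A = -133.6 MPa; ε = σ/E = -133.6/196000 = -6.817e-04.

-6.82e-04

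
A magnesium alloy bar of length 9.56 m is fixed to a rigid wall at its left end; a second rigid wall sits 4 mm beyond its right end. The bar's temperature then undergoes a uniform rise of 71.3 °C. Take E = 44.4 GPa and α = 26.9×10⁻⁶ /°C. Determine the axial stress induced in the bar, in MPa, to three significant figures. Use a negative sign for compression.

Free thermal expansion αLΔT = 26.9e-6 · 9560 · 71.3 = 18.34 mm.
The walls engage after the gap closes; constrained expansion = 18.34 − 4 = 14.34 mm.
The walls impose strain ε = −(14.34)/9560 = -1.4996e-03; σ = Eε = 44400 · -1.4996e-03 = -66.58 MPa.

-66.6 MPa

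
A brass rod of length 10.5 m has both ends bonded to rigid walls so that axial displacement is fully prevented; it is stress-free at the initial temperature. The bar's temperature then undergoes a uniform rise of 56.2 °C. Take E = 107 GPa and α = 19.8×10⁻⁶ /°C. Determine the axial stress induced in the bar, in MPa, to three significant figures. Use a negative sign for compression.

Free thermal expansion αLΔT = 19.8e-6 · 10500 · 56.2 = 11.68 mm.
The walls impose strain ε = −(11.68)/10500 = -1.1128e-03; σ = Eε = 107000 · -1.1128e-03 = -119.1 MPa.

-119 MPa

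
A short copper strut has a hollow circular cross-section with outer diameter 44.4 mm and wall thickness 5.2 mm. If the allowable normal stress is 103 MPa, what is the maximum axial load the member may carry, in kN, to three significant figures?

66.0 kN

A = 640.4 mm².
P_max = σ_allow · A = 103 · 640.4 = 65960 N = 65.96 kN.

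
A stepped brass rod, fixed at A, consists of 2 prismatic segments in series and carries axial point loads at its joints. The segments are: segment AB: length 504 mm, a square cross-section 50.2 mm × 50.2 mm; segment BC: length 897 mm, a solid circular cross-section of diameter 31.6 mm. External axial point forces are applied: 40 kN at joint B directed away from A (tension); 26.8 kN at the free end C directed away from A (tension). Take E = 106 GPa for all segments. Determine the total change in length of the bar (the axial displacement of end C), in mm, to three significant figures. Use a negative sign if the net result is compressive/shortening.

Internal axial forces (sectioning from the free end, tension +): N_BC = 26.8 kN, N_AB = 66.8 kN.
A_AB = 2520 mm².
A_BC = 784.3 mm².
δ_AB = 66800·504/(2520·106000) = 0.126 mm
δ_BC = 26800·897/(784.3·106000) = 0.2892 mm
δ = Σδ_i = 0.4152 mm.

0.415 mm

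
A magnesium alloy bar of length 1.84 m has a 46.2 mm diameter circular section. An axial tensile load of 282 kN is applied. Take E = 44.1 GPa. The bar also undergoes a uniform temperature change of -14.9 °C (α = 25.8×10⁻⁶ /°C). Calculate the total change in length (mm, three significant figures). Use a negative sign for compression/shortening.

A = 1676 mm².
δ_mech = NL/(AE) = 282000·1840/(1676·44100) = 7.019 mm.
δ_thermal = αLΔT = 25.8e-6·1840·-14.9 = -0.7073 mm.
δ = δ_mech + δ_thermal = 6.311 mm.

6.31 mm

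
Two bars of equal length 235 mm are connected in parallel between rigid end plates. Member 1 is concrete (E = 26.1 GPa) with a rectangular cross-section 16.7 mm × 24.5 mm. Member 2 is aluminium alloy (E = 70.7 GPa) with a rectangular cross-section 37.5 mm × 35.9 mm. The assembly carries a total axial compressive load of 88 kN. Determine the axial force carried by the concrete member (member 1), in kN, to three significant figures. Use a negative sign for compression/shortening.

A_1 = 409.1 mm².
A_2 = 1346 mm².
Equal strain + equilibrium ⇒ each member carries load in proportion to AE: A₁E₁ = 10680000 N, A₂E₂ = 95180000 N, ΣAE = 105900000 N.
F₁ = P·A₁E₁/ΣAE = -88000·10680000/105900000 = -8877 N.

-8.88 kN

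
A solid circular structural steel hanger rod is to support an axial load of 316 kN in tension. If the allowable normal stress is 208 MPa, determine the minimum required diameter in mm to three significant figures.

44.0 mm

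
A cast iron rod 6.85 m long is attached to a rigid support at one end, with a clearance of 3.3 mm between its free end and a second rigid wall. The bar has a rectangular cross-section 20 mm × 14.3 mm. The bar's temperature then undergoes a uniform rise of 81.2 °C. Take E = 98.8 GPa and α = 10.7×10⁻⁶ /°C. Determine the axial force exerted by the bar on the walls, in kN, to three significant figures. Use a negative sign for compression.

-10.9 kN

Free thermal expansion αLΔT = 10.7e-6 · 6850 · 81.2 = 5.952 mm.
The walls engage after the gap closes; constrained expansion = 5.952 − 3.3 = 2.652 mm.
The walls impose strain ε = −(2.652)/6850 = -3.8709e-04; σ = Eε = 98800 · -3.8709e-04 = -38.24 MPa.
Wall reaction R = σ·A = -38.24·286 = -10940 N = -10.94 kN.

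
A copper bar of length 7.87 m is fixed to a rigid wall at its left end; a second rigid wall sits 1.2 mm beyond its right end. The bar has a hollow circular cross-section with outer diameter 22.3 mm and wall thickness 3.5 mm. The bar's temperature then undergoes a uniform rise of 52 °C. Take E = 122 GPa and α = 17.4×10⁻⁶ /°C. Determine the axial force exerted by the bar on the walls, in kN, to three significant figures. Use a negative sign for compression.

Free thermal expansion αLΔT = 17.4e-6 · 7870 · 52 = 7.121 mm.
The walls engage after the gap closes; constrained expansion = 7.121 − 1.2 = 5.921 mm.
The walls impose strain ε = −(5.921)/7870 = -7.5232e-04; σ = Eε = 122000 · -7.5232e-04 = -91.78 MPa.
Wall reaction R = σ·A = -91.78·206.7 = -18970 N = -18.97 kN.

-19.0 kN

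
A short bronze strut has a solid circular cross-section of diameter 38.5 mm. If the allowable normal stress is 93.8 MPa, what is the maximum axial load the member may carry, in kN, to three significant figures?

109 kN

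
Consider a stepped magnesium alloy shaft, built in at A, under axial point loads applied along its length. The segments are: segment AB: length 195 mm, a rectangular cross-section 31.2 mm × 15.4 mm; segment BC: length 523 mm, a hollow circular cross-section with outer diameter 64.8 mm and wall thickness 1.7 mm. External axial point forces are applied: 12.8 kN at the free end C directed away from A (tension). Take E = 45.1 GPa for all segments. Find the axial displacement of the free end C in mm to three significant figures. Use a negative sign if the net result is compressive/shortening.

0.556 mm

Internal axial forces (sectioning from the free end, tension +): N_BC = 12.8 kN, N_AB = 12.8 kN.
A_AB = 480.5 mm².
A_BC = 337 mm².
δ_AB = 12800·195/(480.5·45100) = 0.1152 mm
δ_BC = 12800·523/(337·45100) = 0.4405 mm
δ = Σδ_i = 0.5556 mm.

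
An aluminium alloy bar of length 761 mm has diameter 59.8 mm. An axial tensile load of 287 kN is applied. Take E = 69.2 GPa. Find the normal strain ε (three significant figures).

A = 2809 mm².
σ = N/A = 102.2 MPa; ε = σ/E = 102.2/69200 = 1.477e-03.

0.00148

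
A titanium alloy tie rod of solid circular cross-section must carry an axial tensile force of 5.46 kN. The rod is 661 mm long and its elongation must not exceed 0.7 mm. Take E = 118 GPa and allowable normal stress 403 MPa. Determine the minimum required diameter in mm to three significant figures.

7.46 mm

Required area A ≥ P/σ_allow = 5460/403 = 13.55 mm².
For a solid circular section, d ≥ √(4A/π) = 4.153 mm.
Elongation limit: A ≥ PL/(Eδ_allow) = 5460·661/(118000·0.7) = 43.69 mm² ⇒ d ≥ 7.459 mm.
The elongation limit governs.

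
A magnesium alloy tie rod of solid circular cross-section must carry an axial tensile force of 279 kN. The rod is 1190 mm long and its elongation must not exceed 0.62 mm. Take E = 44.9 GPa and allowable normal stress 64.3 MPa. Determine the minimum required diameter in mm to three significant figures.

123 mm

Required area A ≥ P/σ_allow = 279000/64.3 = 4339 mm².
For a solid circular section, d ≥ √(4A/π) = 74.33 mm.
Elongation limit: A ≥ PL/(Eδ_allow) = 279000·1190/(44900·0.62) = 11930 mm² ⇒ d ≥ 123.2 mm.
The elongation limit governs.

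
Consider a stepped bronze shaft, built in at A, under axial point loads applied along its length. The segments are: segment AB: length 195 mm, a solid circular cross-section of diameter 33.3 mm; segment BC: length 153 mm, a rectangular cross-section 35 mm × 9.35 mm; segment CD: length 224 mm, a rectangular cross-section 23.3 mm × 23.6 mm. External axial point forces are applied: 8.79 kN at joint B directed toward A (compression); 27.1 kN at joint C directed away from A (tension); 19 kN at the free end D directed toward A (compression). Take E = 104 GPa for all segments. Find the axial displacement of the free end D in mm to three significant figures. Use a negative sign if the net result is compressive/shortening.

-0.0395 mm

Internal axial forces (sectioning from the free end, tension +): N_CD = -19 kN, N_BC = 8.1 kN, N_AB = -0.69 kN.
A_AB = 870.9 mm².
A_BC = 327.2 mm².
A_CD = 549.9 mm².
δ_AB = -690·195/(870.9·104000) = -0.001485 mm
δ_BC = 8100·153/(327.2·104000) = 0.03641 mm
δ_CD = -19000·224/(549.9·104000) = -0.07442 mm
δ = Σδ_i = -0.03949 mm.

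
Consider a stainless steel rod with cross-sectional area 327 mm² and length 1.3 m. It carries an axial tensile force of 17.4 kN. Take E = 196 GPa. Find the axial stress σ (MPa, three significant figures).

σ = N/A = 17400/327 = 53.21 MPa.

53.2 MPa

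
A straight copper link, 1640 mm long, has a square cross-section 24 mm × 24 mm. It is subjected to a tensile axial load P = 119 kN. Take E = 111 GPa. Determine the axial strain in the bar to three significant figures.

0.00186

A = 576 mm².
σ = N/A = 206.6 MPa; ε = σ/E = 206.6/111000 = 1.861e-03.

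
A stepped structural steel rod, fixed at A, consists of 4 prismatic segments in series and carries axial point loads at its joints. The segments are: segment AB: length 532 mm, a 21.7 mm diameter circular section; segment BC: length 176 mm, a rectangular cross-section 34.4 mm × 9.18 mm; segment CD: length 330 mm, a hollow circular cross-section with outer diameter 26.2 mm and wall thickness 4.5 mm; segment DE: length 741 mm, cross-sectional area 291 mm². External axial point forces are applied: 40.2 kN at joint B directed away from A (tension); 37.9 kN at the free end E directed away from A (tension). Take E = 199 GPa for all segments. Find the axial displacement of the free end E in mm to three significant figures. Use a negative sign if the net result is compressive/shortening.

1.36 mm

Internal axial forces (sectioning from the free end, tension +): N_DE = 37.9 kN, N_CD = 37.9 kN, N_BC = 37.9 kN, N_AB = 78.1 kN.
A_AB = 369.8 mm².
A_BC = 315.8 mm².
A_CD = 306.8 mm².
δ_AB = 78100·532/(369.8·199000) = 0.5645 mm
δ_BC = 37900·176/(315.8·199000) = 0.1061 mm
δ_CD = 37900·330/(306.8·199000) = 0.2049 mm
δ_DE = 37900·741/(291·199000) = 0.485 mm
δ = Σδ_i = 1.361 mm.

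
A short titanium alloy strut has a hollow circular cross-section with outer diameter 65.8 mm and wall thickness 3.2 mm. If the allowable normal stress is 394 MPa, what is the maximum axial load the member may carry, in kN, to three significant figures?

A = 629.3 mm².
P_max = σ_allow · A = 394 · 629.3 = 248000 N = 248 kN.

248 kN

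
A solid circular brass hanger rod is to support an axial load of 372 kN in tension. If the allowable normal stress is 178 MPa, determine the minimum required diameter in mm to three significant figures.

51.6 mm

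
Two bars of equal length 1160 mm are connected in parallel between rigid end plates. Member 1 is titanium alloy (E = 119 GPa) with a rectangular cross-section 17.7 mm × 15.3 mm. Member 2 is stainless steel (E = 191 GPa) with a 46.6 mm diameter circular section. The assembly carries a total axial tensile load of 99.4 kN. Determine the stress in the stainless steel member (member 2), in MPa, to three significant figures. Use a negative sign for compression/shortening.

A_1 = 270.8 mm².
A_2 = 1706 mm².
Equal strain + equilibrium ⇒ each member carries load in proportion to AE: A₁E₁ = 32230000 N, A₂E₂ = 325800000 N, ΣAE = 358000000 N.
σ₂ = P·E₂/ΣAE = 99400·191000/358000000 = 53.03 MPa.

53.0 MPa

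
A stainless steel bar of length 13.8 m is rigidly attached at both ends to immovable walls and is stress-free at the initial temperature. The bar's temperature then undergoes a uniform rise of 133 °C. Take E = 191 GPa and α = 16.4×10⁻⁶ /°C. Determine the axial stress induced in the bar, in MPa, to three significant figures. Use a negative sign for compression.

-417 MPa

Free thermal expansion αLΔT = 16.4e-6 · 13800 · 133 = 30.1 mm.
The walls impose strain ε = −(30.1)/13800 = -2.1812e-03; σ = Eε = 191000 · -2.1812e-03 = -416.6 MPa.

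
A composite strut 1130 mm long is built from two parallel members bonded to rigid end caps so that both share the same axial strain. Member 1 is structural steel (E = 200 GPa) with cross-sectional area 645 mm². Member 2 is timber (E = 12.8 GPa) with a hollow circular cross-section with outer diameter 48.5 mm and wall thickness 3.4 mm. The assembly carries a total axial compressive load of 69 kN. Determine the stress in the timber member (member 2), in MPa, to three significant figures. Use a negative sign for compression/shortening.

A_2 = 481.7 mm².
Equal strain + equilibrium ⇒ each member carries load in proportion to AE: A₁E₁ = 129000000 N, A₂E₂ = 6166000 N, ΣAE = 135200000 N.
σ₂ = P·E₂/ΣAE = -69000·12800/135200000 = -6.534 MPa.

-6.53 MPa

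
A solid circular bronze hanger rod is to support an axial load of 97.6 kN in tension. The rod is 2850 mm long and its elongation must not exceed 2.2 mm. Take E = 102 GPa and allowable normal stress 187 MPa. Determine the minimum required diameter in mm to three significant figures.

Required area A ≥ P/σ_allow = 97600/187 = 521.9 mm².
For a solid circular section, d ≥ √(4A/π) = 25.78 mm.
Elongation limit: A ≥ PL/(Eδ_allow) = 97600·2850/(102000·2.2) = 1240 mm² ⇒ d ≥ 39.73 mm.
The elongation limit governs.

39.7 mm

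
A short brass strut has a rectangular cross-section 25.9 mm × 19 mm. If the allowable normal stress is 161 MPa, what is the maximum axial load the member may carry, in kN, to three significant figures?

A = 492.1 mm².
P_max = σ_allow · A = 161 · 492.1 = 79230 N = 79.23 kN.

79.2 kN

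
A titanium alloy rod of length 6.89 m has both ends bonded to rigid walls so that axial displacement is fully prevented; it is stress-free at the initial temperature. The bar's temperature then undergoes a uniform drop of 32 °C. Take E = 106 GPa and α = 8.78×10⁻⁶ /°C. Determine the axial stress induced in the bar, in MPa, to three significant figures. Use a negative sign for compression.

Free thermal expansion αLΔT = 8.78e-6 · 6890 · -32 = -1.936 mm.
The walls impose strain ε = −(-1.936)/6890 = 2.8096e-04; σ = Eε = 106000 · 2.8096e-04 = 29.78 MPa.

29.8 MPa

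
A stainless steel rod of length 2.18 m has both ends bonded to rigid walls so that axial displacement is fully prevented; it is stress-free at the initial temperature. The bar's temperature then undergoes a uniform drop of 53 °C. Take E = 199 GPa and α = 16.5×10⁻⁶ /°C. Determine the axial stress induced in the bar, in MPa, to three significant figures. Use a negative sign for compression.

Free thermal expansion αLΔT = 16.5e-6 · 2180 · -53 = -1.906 mm.
The walls impose strain ε = −(-1.906)/2180 = 8.7450e-04; σ = Eε = 199000 · 8.7450e-04 = 174 MPa.

174 MPa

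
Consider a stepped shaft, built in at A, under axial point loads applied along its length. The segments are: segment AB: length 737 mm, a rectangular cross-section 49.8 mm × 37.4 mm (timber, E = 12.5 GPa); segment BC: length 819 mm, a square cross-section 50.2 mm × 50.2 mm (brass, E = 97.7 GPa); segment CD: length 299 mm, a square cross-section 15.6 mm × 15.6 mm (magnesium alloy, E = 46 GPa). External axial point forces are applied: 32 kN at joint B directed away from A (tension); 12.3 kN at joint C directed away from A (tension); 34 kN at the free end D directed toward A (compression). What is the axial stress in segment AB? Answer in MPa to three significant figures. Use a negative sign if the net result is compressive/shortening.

5.53 MPa

Internal axial forces (sectioning from the free end, tension +): N_CD = -34 kN, N_BC = -21.7 kN, N_AB = 10.3 kN.
A_AB = 1863 mm².
σ_AB = N_AB/A_AB = 10300/1863 = 5.53 MPa.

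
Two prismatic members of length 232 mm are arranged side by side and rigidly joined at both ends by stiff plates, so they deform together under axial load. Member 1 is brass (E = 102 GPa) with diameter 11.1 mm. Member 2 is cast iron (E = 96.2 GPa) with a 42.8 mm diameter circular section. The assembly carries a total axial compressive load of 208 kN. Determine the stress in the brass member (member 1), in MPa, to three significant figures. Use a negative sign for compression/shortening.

A_1 = 96.77 mm².
A_2 = 1439 mm².
Equal strain + equilibrium ⇒ each member carries load in proportion to AE: A₁E₁ = 9870000 N, A₂E₂ = 138400000 N, ΣAE = 148300000 N.
σ₁ = P·E₁/ΣAE = -208000·102000/148300000 = -143.1 MPa.

-143 MPa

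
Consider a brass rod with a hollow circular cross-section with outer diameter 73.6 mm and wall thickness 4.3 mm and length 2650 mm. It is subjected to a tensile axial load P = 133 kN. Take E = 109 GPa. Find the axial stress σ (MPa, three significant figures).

142 MPa

A = 936.2 mm².
σ = N/A = 133000/936.2 = 142.1 MPa.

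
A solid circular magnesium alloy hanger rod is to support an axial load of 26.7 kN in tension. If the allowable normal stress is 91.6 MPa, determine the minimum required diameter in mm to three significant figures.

19.3 mm

Required area A ≥ P/σ_allow = 26700/91.6 = 291.5 mm².
For a solid circular section, d ≥ √(4A/π) = 19.26 mm.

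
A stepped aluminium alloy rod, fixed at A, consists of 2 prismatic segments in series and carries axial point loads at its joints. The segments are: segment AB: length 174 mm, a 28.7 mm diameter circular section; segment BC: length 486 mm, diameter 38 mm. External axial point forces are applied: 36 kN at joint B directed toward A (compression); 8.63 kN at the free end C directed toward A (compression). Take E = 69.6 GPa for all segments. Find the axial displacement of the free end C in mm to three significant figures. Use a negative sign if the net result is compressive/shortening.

-0.226 mm

Internal axial forces (sectioning from the free end, tension +): N_BC = -8.63 kN, N_AB = -44.63 kN.
A_AB = 646.9 mm².
A_BC = 1134 mm².
δ_AB = -44630·174/(646.9·69600) = -0.1725 mm
δ_BC = -8630·486/(1134·69600) = -0.05314 mm
δ = Σδ_i = -0.2256 mm.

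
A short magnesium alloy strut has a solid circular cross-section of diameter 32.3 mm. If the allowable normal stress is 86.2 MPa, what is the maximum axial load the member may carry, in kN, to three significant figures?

70.6 kN

A = 819.4 mm².
P_max = σ_allow · A = 86.2 · 819.4 = 70630 N = 70.63 kN.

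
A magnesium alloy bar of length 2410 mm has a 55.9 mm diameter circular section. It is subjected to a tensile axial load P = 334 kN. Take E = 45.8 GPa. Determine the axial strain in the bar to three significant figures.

A = 2454 mm².
σ = N/A = 136.1 MPa; ε = σ/E = 136.1/45800 = 2.971e-03.

0.00297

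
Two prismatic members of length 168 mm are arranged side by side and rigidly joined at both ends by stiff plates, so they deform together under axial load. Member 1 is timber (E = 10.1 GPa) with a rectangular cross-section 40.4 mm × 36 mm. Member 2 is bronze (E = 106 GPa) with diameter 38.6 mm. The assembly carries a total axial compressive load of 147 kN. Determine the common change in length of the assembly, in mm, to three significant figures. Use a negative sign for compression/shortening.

-0.178 mm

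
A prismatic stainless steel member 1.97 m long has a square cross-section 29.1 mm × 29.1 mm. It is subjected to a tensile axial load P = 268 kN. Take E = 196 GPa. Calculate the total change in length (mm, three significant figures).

A = 846.8 mm².
δ_mech = NL/(AE) = 268000·1970/(846.8·196000) = 3.181 mm.

3.18 mm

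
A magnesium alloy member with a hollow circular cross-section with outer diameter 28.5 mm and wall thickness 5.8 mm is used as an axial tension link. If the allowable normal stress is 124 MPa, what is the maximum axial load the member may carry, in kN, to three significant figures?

51.3 kN

A = 413.6 mm².
P_max = σ_allow · A = 124 · 413.6 = 51290 N = 51.29 kN.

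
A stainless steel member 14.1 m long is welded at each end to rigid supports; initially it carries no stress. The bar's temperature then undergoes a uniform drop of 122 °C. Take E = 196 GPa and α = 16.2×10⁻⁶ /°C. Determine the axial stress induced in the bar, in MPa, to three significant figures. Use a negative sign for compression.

Free thermal expansion αLΔT = 16.2e-6 · 14100 · -122 = -27.87 mm.
The walls impose strain ε = −(-27.87)/14100 = 1.9764e-03; σ = Eε = 196000 · 1.9764e-03 = 387.4 MPa.

387 MPa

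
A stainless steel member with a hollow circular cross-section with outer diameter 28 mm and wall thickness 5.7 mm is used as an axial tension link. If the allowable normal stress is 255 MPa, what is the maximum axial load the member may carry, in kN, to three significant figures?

102 kN

A = 399.3 mm².
P_max = σ_allow · A = 255 · 399.3 = 101800 N = 101.8 kN.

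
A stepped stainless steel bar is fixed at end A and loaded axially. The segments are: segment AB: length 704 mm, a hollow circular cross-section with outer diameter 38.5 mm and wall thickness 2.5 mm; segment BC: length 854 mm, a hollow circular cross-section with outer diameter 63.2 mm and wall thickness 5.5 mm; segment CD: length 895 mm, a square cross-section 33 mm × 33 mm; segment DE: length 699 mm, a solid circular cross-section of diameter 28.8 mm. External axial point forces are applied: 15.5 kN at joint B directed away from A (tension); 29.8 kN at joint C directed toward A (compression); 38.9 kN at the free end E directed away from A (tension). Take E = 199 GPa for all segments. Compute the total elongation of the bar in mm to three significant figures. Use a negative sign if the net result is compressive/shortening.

0.717 mm

Internal axial forces (sectioning from the free end, tension +): N_DE = 38.9 kN, N_CD = 38.9 kN, N_BC = 9.1 kN, N_AB = 24.6 kN.
A_AB = 282.7 mm².
A_BC = 997 mm².
A_CD = 1089 mm².
A_DE = 651.4 mm².
δ_AB = 24600·704/(282.7·199000) = 0.3078 mm
δ_BC = 9100·854/(997·199000) = 0.03917 mm
δ_CD = 38900·895/(1089·199000) = 0.1607 mm
δ_DE = 38900·699/(651.4·199000) = 0.2097 mm
δ = Σδ_i = 0.7174 mm.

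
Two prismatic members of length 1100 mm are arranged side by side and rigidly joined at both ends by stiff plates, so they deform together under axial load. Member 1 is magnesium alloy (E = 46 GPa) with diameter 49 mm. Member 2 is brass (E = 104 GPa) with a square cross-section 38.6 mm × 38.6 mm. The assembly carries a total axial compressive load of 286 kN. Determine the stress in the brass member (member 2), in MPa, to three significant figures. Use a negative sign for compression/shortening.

A_1 = 1886 mm².
A_2 = 1490 mm².
Equal strain + equilibrium ⇒ each member carries load in proportion to AE: A₁E₁ = 86740000 N, A₂E₂ = 155000000 N, ΣAE = 241700000 N.
σ₂ = P·E₂/ΣAE = -286000·104000/241700000 = -123.1 MPa.

-123 MPa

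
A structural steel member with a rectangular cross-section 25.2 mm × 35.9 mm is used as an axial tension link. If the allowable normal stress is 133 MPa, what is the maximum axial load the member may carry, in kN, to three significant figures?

120 kN

A = 904.7 mm².
P_max = σ_allow · A = 133 · 904.7 = 120300 N = 120.3 kN.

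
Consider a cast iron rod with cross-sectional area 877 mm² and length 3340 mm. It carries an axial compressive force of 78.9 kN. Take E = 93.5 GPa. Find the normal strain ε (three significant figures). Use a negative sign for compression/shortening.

-9.62e-04

σ = N/A = -89.97 MPa; ε = σ/E = -89.97/93500 = -9.622e-04.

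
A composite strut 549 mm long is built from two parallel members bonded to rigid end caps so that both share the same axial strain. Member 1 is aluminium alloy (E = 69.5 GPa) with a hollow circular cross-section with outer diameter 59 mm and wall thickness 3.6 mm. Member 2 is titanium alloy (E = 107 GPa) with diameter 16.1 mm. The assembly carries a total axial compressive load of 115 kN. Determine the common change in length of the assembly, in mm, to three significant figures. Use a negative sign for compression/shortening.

A_1 = 626.6 mm².
A_2 = 203.6 mm².
Equal strain + equilibrium ⇒ each member carries load in proportion to AE: A₁E₁ = 43550000 N, A₂E₂ = 21780000 N, ΣAE = 65330000 N.
δ = PL/ΣAE = -115000·549/65330000 = -0.9664 mm.

-0.966 mm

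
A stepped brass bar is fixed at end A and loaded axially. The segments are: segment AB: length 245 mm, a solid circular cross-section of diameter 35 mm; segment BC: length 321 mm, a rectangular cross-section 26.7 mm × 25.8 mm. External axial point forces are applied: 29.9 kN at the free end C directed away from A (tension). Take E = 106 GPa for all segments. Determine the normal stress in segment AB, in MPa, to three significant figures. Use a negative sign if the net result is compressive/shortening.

31.1 MPa

Internal axial forces (sectioning from the free end, tension +): N_BC = 29.9 kN, N_AB = 29.9 kN.
A_AB = 962.1 mm².
σ_AB = N_AB/A_AB = 29900/962.1 = 31.08 MPa.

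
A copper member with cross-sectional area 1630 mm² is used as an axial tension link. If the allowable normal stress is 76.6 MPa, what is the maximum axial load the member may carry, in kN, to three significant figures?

P_max = σ_allow · A = 76.6 · 1630 = 124900 N = 124.9 kN.

125 kN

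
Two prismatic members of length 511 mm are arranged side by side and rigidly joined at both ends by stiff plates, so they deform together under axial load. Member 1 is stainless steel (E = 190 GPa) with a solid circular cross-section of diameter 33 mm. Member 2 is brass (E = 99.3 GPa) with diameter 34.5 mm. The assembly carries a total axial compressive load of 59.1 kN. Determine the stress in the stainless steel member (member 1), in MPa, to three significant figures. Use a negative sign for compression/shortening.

A_1 = 855.3 mm².
A_2 = 934.8 mm².
Equal strain + equilibrium ⇒ each member carries load in proportion to AE: A₁E₁ = 162500000 N, A₂E₂ = 92830000 N, ΣAE = 255300000 N.
σ₁ = P·E₁/ΣAE = -59100·190000/255300000 = -43.98 MPa.

-44.0 MPa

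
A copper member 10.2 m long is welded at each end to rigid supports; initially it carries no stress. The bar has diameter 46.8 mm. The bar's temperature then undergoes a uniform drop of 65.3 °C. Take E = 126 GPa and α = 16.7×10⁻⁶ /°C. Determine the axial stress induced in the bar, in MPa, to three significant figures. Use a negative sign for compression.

Free thermal expansion αLΔT = 16.7e-6 · 10200 · -65.3 = -11.12 mm.
The walls impose strain ε = −(-11.12)/10200 = 1.0905e-03; σ = Eε = 126000 · 1.0905e-03 = 137.4 MPa.

137 MPa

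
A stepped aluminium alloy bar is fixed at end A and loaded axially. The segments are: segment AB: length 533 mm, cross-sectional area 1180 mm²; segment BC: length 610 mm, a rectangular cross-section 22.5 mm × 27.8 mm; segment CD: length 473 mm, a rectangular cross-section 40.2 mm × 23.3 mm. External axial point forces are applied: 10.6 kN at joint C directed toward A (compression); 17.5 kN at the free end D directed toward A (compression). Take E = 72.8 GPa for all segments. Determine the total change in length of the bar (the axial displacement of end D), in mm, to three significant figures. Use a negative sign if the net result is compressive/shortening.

-0.672 mm

Internal axial forces (sectioning from the free end, tension +): N_CD = -17.5 kN, N_BC = -28.1 kN, N_AB = -28.1 kN.
A_BC = 625.5 mm².
A_CD = 936.7 mm².
δ_AB = -28100·533/(1180·72800) = -0.1743 mm
δ_BC = -28100·610/(625.5·72800) = -0.3764 mm
δ_CD = -17500·473/(936.7·72800) = -0.1214 mm
δ = Σδ_i = -0.6722 mm.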